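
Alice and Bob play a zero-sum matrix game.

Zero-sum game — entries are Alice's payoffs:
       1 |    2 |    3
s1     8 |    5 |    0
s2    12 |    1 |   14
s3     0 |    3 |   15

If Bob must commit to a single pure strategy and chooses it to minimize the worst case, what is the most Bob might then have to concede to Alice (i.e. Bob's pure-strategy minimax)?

5

The worst case (largest entry) in each column is 1: 12, 2: 5, 3: 15.
The best (smallest) of these is 5.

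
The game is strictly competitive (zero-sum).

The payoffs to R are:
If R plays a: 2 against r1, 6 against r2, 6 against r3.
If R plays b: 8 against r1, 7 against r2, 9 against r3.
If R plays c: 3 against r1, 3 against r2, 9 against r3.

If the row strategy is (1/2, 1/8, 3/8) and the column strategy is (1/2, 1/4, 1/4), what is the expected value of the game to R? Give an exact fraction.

Against (1/2, 1/4, 1/4), each row's expected payoff is a: 4; b: 8; c: 9/2.
Taking the (1/2, 1/8, 3/8)-weighted average: (1/2)·(4) + (1/8)·(8) + (3/8)·(9/2) = 75/16.

75/16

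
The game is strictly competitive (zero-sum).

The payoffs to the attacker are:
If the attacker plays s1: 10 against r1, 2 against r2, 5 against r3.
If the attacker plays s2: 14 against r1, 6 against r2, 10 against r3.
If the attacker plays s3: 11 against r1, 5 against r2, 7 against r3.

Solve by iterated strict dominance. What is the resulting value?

Row s1 is strictly dominated by row s2 (14>10, 6>2, 10>5); eliminate s1.
Column r3 is strictly dominated by r2 for the defender (6<10, 5<7); eliminate r3.
Row s3 is strictly dominated by row s2 (14>11, 6>5); eliminate s3.
Column r1 is strictly dominated by r2 for the defender (6<14); eliminate r1.
Only (s2, r2) remains, with payoff 6.

6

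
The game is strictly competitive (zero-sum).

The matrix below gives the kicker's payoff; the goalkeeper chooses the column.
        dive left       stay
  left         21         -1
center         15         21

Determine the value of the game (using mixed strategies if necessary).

114/7

Row minima are -1 and 15, so the kicker's maximin is 15; column maxima are 21 and 21, so the goalkeeper's minimax is 21. These differ, so the equilibrium is in mixed strategies.
Let the kicker play left with probability p. The goalkeeper is indifferent when 21p + 15(1−p) = −p + 21(1−p), giving p = 3/14.
Let the goalkeeper play dive left with probability q. The kicker is indifferent when 21q − (1−q) = 15q + 21(1−q), giving q = 11/14.
The value is 21·(11/14) + (-1)·(3/14) = 114/7.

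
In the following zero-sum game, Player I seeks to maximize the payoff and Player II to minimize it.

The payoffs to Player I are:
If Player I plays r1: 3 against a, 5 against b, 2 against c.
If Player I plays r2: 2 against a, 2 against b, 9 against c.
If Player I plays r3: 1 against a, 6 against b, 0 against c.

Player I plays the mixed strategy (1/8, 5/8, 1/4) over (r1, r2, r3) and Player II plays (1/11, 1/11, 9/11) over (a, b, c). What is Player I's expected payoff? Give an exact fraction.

465/88

Against (1/11, 1/11, 9/11), each row's expected payoff is r1: 26/11; r2: 85/11; r3: 7/11.
Taking the (1/8, 5/8, 1/4)-weighted average: (1/8)·(26/11) + (5/8)·(85/11) + (1/4)·(7/11) = 465/88.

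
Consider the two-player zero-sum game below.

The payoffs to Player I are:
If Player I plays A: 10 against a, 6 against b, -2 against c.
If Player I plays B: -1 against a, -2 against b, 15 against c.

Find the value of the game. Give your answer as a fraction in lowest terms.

Column a is strictly dominated by b for Player II (it gives Player I more in every row).
The remaining 2×2 game on (A, B) × (b, c) has no saddle point. Let Player I play A with probability p; indifference gives 6p − 2(1−p) = −2p + 15(1−p), so p = 17/25.
Similarly Player II's optimal q on b is 17/25, and the value is 6·(17/25) + (-2)·(8/25) = 86/25.

86/25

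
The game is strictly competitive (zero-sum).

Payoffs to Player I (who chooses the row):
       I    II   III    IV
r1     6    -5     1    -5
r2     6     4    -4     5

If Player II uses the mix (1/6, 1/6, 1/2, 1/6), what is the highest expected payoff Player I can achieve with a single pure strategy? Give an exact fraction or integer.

1/2

r1: (6)·(1/6) + (-5)·(1/6) + (1)·(1/2) + (-5)·(1/6) = -1/6.
r2: (6)·(1/6) + (4)·(1/6) + (-4)·(1/2) + (5)·(1/6) = 1/2.
The best pure response is r2 with expected payoff 1/2.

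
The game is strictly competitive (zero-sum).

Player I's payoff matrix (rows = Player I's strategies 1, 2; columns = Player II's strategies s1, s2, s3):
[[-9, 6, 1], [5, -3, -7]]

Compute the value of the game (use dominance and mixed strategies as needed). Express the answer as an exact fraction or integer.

Column s2 is strictly dominated by s3 for Player II (it gives Player I more in every row).
The remaining 2×2 game on (1, 2) × (s1, s3) has no saddle point. Let Player I play 1 with probability p; indifference gives −9p + 5(1−p) = p − 7(1−p), so p = 6/11.
Similarly Player II's optimal q on s1 is 4/11, and the value is -9·(4/11) + (1)·(7/11) = -29/11.

-29/11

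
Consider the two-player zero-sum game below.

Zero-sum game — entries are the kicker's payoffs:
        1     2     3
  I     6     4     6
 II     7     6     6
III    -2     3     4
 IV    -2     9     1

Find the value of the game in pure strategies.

6

Row minima: 4, 6, -2, -2 → the kicker's maximin is 6.
Column maxima: 7, 9, 6 → the goalkeeper's minimax is 6.
They coincide at (II, 3), so the value is 6.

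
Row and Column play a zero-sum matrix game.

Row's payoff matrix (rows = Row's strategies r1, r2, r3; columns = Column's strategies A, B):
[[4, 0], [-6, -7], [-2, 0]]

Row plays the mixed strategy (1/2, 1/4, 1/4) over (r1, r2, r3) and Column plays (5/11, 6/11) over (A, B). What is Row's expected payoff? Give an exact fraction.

Against (5/11, 6/11), each row's expected payoff is r1: 20/11; r2: -72/11; r3: -10/11.
Taking the (1/2, 1/4, 1/4)-weighted average: (1/2)·(20/11) + (1/4)·(-72/11) + (1/4)·(-10/11) = -21/22.

-21/22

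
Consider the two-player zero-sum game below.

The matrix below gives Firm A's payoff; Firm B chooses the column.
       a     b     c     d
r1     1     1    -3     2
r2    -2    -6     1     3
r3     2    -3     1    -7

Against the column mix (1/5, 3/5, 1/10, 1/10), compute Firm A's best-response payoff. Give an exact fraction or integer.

r1: (1)·(1/5) + (1)·(3/5) + (-3)·(1/10) + (2)·(1/10) = 7/10.
r2: (-2)·(1/5) + (-6)·(3/5) + (1)·(1/10) + (3)·(1/10) = -18/5.
r3: (2)·(1/5) + (-3)·(3/5) + (1)·(1/10) + (-7)·(1/10) = -2.
The best pure response is r1 with expected payoff 7/10.

7/10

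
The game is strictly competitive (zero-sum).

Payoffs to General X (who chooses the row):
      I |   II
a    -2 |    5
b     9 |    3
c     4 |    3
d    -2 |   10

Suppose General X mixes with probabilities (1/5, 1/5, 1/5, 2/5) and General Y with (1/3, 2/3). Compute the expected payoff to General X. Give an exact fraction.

Against (1/3, 2/3), each row's expected payoff is a: 8/3; b: 5; c: 10/3; d: 6.
Taking the (1/5, 1/5, 1/5, 2/5)-weighted average: (1/5)·(8/3) + (1/5)·(5) + (1/5)·(10/3) + (2/5)·(6) = 23/5.

23/5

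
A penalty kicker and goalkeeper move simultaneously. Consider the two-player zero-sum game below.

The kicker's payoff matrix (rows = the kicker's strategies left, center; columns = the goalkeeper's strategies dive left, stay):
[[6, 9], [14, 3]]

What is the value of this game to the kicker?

Row minima are 6 and 3, so the kicker's maximin is 6; column maxima are 14 and 9, so the goalkeeper's minimax is 9. These differ, so the equilibrium is in mixed strategies.
Let the kicker play left with probability p. The goalkeeper is indifferent when 6p + 14(1−p) = 9p + 3(1−p), giving p = 11/14.
Let the goalkeeper play dive left with probability q. The kicker is indifferent when 6q + 9(1−q) = 14q + 3(1−q), giving q = 3/7.
The value is 6·(3/7) + (9)·(4/7) = 54/7.

54/7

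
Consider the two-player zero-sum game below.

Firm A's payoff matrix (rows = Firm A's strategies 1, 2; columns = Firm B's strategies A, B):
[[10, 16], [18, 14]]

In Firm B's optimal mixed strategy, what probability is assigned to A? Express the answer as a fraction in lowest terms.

Row minima are 10 and 14, so Firm A's maximin is 14; column maxima are 18 and 16, so Firm B's minimax is 16. These differ, so the equilibrium is in mixed strategies.
Let Firm B play A with probability q. Firm A is indifferent when 10q + 16(1−q) = 18q + 14(1−q), giving q = 1/5.

1/5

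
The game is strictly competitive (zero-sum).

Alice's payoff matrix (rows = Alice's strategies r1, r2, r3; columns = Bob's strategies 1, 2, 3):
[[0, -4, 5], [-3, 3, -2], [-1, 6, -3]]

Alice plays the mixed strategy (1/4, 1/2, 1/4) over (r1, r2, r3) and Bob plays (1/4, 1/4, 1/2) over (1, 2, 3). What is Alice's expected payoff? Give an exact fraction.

Against (1/4, 1/4, 1/2), each row's expected payoff is r1: 3/2; r2: -1; r3: -1/4.
Taking the (1/4, 1/2, 1/4)-weighted average: (1/4)·(3/2) + (1/2)·(-1) + (1/4)·(-1/4) = -3/16.

-3/16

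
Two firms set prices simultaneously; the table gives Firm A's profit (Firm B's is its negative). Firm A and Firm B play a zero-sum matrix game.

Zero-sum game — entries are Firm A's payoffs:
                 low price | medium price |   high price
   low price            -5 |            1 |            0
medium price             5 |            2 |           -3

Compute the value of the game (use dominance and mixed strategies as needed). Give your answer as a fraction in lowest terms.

Column medium price is strictly dominated by high price for Firm B (it gives Firm A more in every row).
The remaining 2×2 game on (low price, medium price) × (low price, high price) has no saddle point. Let Firm A play low price with probability p; indifference gives −5p + 5(1−p) = −3(1−p), so p = 8/13.
Similarly Firm B's optimal q on low price is 3/13, and the value is -5·(3/13) + (0)·(10/13) = -15/13.

-15/13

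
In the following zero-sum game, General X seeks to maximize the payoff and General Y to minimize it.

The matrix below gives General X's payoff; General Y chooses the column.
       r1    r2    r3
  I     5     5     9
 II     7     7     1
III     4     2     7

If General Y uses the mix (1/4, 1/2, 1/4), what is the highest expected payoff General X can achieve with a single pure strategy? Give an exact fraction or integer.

6

I: (5)·(1/4) + (5)·(1/2) + (9)·(1/4) = 6.
II: (7)·(1/4) + (7)·(1/2) + (1)·(1/4) = 11/2.
III: (4)·(1/4) + (2)·(1/2) + (7)·(1/4) = 15/4.
The best pure response is I with expected payoff 6.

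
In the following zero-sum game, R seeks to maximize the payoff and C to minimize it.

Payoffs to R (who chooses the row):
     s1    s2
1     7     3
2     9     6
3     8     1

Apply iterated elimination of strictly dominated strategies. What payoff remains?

Row 1 is strictly dominated by row 2 (9>7, 6>3); eliminate 1.
Row 3 is strictly dominated by row 2 (9>8, 6>1); eliminate 3.
Column s1 is strictly dominated by s2 for C (6<9); eliminate s1.
Only (2, s2) remains, with payoff 6.

6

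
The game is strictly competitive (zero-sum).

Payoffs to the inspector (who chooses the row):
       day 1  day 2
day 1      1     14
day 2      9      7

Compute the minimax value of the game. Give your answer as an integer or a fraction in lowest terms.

119/15

Row minima are 1 and 7, so the inspector's maximin is 7; column maxima are 9 and 14, so the inspectee's minimax is 9. These differ, so the equilibrium is in mixed strategies.
Let the inspector play day 1 with probability p. The inspectee is indifferent when p + 9(1−p) = 14p + 7(1−p), giving p = 2/15.
Let the inspectee play day 1 with probability q. The inspector is indifferent when q + 14(1−q) = 9q + 7(1−q), giving q = 7/15.
The value is 1·(7/15) + (14)·(8/15) = 119/15.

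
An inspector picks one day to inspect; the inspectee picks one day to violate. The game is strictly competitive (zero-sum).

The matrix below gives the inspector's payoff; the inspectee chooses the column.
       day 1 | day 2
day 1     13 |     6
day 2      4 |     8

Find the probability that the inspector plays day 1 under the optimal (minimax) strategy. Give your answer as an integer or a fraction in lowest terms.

4/11

Row minima are 6 and 4, so the inspector's maximin is 6; column maxima are 13 and 8, so the inspectee's minimax is 8. These differ, so the equilibrium is in mixed strategies.
Let the inspector play day 1 with probability p. The inspectee is indifferent when 13p + 4(1−p) = 6p + 8(1−p), giving p = 4/11.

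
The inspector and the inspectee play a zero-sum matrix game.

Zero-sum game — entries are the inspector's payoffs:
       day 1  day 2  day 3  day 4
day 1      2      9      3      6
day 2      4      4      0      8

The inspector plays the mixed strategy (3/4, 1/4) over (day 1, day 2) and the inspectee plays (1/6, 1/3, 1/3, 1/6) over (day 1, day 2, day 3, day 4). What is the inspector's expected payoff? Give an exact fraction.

Against (1/6, 1/3, 1/3, 1/6), each row's expected payoff is day 1: 16/3; day 2: 10/3.
Taking the (3/4, 1/4)-weighted average: (3/4)·(16/3) + (1/4)·(10/3) = 29/6.

29/6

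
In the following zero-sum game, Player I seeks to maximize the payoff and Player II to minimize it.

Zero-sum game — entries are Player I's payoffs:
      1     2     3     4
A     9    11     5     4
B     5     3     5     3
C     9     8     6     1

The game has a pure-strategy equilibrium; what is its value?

Row minima: 4, 3, 1 → Player I's maximin is 4.
Column maxima: 9, 11, 6, 4 → Player II's minimax is 4.
They coincide at (A, 4), so the value is 4.

4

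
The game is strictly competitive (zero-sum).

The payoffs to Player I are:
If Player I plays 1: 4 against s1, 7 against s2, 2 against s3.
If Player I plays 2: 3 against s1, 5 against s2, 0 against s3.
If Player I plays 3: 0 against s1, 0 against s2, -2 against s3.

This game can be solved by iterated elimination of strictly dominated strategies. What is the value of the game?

2

Column s1 is strictly dominated by s3 for Player II (2<4, 0<3, -2<0); eliminate s1.
Column s2 is strictly dominated by s3 for Player II (2<7, 0<5, -2<0); eliminate s2.
Row 2 is strictly dominated by row 1 (2>0); eliminate 2.
Row 3 is strictly dominated by row 1 (2>-2); eliminate 3.
Only (1, s3) remains, with payoff 2.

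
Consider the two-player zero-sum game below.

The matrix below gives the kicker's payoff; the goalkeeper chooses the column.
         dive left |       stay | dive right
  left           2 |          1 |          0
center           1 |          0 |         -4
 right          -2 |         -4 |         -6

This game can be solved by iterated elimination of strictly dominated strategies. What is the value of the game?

0

Column stay is strictly dominated by dive right for the goalkeeper (0<1, -4<0, -6<-4); eliminate stay.
Row center is strictly dominated by row left (2>1, 0>-4); eliminate center.
Row right is strictly dominated by row left (2>-2, 0>-6); eliminate right.
Column dive left is strictly dominated by dive right for the goalkeeper (0<2); eliminate dive left.
Only (left, dive right) remains, with payoff 0.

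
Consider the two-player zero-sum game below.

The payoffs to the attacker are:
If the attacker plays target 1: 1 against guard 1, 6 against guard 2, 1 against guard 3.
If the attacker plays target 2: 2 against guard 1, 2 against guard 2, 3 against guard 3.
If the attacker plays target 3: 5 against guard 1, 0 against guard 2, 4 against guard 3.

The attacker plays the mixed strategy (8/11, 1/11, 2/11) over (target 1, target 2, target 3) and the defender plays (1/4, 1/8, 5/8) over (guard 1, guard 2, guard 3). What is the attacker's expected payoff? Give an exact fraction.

Against (1/4, 1/8, 5/8), each row's expected payoff is target 1: 13/8; target 2: 21/8; target 3: 15/4.
Taking the (8/11, 1/11, 2/11)-weighted average: (8/11)·(13/8) + (1/11)·(21/8) + (2/11)·(15/4) = 185/88.

185/88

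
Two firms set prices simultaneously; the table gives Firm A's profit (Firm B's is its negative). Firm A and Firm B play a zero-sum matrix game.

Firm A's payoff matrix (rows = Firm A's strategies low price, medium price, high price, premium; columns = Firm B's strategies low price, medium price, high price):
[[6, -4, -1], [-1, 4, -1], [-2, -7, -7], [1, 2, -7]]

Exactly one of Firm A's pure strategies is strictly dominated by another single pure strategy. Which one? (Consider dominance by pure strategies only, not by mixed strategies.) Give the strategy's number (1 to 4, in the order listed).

Compare high price with low price: 6 > -2, -4 > -7, -1 > -7.
So low price strictly dominates high price for Firm A; high price is strictly dominated.

3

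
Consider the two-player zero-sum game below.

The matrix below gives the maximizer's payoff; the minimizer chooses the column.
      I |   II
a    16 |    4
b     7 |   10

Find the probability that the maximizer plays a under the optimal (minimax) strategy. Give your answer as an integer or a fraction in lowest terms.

Row minima are 4 and 7, so the maximizer's maximin is 7; column maxima are 16 and 10, so the minimizer's minimax is 10. These differ, so the equilibrium is in mixed strategies.
Let the maximizer play a with probability p. The minimizer is indifferent when 16p + 7(1−p) = 4p + 10(1−p), giving p = 1/5.

1/5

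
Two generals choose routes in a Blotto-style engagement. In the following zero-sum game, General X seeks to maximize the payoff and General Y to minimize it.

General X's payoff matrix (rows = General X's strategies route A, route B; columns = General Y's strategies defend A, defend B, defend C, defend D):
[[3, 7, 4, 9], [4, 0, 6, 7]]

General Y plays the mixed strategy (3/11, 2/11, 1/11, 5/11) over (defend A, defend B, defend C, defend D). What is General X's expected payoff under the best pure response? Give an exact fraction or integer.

72/11

route A: (3)·(3/11) + (7)·(2/11) + (4)·(1/11) + (9)·(5/11) = 72/11.
route B: (4)·(3/11) + (0)·(2/11) + (6)·(1/11) + (7)·(5/11) = 53/11.
The best pure response is route A with expected payoff 72/11.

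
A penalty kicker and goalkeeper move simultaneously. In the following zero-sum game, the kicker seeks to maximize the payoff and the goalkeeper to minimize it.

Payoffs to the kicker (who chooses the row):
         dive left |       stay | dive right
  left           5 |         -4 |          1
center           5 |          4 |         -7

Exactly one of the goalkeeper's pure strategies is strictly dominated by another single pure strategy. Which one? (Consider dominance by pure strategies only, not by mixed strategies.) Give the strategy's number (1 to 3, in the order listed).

1

The goalkeeper prefers columns that give the kicker less. Compare dive left with stay: -4 < 5, 4 < 5.
So stay strictly dominates dive left for the goalkeeper; dive left is strictly dominated.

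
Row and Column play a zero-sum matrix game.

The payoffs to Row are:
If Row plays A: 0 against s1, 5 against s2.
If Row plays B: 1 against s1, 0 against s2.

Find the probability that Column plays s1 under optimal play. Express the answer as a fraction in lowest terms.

5/6

Row minima are 0 and 0, so Row's maximin is 0; column maxima are 1 and 5, so Column's minimax is 1. These differ, so the equilibrium is in mixed strategies.
Let Column play s1 with probability q. Row is indifferent when 5(1−q) = q, giving q = 5/6.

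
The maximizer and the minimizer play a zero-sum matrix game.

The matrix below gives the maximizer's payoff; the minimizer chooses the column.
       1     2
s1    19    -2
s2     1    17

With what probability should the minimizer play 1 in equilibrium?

Row minima are -2 and 1, so the maximizer's maximin is 1; column maxima are 19 and 17, so the minimizer's minimax is 17. These differ, so the equilibrium is in mixed strategies.
Let the minimizer play 1 with probability q. The maximizer is indifferent when 19q − 2(1−q) = q + 17(1−q), giving q = 19/37.

19/37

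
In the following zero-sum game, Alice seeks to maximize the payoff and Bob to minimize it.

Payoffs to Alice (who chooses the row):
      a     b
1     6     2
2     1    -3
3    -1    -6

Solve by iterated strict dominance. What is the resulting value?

Column a is strictly dominated by b for Bob (2<6, -3<1, -6<-1); eliminate a.
Row 3 is strictly dominated by row 1 (2>-6); eliminate 3.
Row 2 is strictly dominated by row 1 (2>-3); eliminate 2.
Only (1, b) remains, with payoff 2.

2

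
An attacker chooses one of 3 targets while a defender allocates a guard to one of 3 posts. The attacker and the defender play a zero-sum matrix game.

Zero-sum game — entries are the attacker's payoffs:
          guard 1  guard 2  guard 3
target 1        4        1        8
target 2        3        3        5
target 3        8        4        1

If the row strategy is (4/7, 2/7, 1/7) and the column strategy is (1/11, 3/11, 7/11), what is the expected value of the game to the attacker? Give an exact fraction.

Against (1/11, 3/11, 7/11), each row's expected payoff is target 1: 63/11; target 2: 47/11; target 3: 27/11.
Taking the (4/7, 2/7, 1/7)-weighted average: (4/7)·(63/11) + (2/7)·(47/11) + (1/7)·(27/11) = 373/77.

373/77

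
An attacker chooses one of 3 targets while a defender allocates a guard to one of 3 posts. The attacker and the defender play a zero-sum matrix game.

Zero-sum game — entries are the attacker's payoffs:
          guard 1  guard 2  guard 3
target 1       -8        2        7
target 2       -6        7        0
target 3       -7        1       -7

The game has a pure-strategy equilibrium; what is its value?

Row minima: -8, -6, -7 → the attacker's maximin is -6.
Column maxima: -6, 7, 7 → the defender's minimax is -6.
They coincide at (target 2, guard 1), so the value is -6.

-6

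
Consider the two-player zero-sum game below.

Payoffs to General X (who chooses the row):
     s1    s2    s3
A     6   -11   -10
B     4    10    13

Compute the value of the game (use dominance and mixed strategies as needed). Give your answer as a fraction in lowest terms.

104/23

Column s3 is strictly dominated by s2 for General Y (it gives General X more in every row).
The remaining 2×2 game on (A, B) × (s1, s2) has no saddle point. Let General X play A with probability p; indifference gives 6p + 4(1−p) = −11p + 10(1−p), so p = 6/23.
Similarly General Y's optimal q on s1 is 21/23, and the value is 6·(21/23) + (-11)·(2/23) = 104/23.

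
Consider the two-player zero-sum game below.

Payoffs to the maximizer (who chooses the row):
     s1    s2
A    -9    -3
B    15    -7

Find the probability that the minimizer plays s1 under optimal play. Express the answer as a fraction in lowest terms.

1/7

Row minima are -9 and -7, so the maximizer's maximin is -7; column maxima are 15 and -3, so the minimizer's minimax is -3. These differ, so the equilibrium is in mixed strategies.
Let the minimizer play s1 with probability q. The maximizer is indifferent when −9q − 3(1−q) = 15q − 7(1−q), giving q = 1/7.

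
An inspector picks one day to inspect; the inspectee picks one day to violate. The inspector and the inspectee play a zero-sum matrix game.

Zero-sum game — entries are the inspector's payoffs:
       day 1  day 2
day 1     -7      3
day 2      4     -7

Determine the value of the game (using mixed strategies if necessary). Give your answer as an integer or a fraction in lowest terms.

Row minima are -7 and -7, so the inspector's maximin is -7; column maxima are 4 and 3, so the inspectee's minimax is 3. These differ, so the equilibrium is in mixed strategies.
Let the inspector play day 1 with probability p. The inspectee is indifferent when −7p + 4(1−p) = 3p − 7(1−p), giving p = 11/21.
Let the inspectee play day 1 with probability q. The inspector is indifferent when −7q + 3(1−q) = 4q − 7(1−q), giving q = 10/21.
The value is -7·(10/21) + (3)·(11/21) = -37/21.

-37/21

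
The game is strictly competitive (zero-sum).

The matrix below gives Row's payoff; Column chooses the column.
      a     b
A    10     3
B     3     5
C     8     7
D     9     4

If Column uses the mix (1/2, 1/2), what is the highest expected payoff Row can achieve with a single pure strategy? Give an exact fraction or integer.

15/2

A: (10)·(1/2) + (3)·(1/2) = 13/2.
B: (3)·(1/2) + (5)·(1/2) = 4.
C: (8)·(1/2) + (7)·(1/2) = 15/2.
D: (9)·(1/2) + (4)·(1/2) = 13/2.
The best pure response is C with expected payoff 15/2.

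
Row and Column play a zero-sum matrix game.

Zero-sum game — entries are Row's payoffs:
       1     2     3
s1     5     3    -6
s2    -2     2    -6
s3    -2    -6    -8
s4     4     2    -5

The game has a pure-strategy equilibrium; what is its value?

-5

Row minima: -6, -6, -8, -5 → Row's maximin is -5.
Column maxima: 5, 3, -5 → Column's minimax is -5.
They coincide at (s4, 3), so the value is -5.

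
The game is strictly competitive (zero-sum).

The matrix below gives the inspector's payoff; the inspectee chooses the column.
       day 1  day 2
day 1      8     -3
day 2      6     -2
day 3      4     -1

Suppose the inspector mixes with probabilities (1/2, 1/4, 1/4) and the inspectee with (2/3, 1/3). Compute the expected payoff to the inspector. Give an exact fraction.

Against (2/3, 1/3), each row's expected payoff is day 1: 13/3; day 2: 10/3; day 3: 7/3.
Taking the (1/2, 1/4, 1/4)-weighted average: (1/2)·(13/3) + (1/4)·(10/3) + (1/4)·(7/3) = 43/12.

43/12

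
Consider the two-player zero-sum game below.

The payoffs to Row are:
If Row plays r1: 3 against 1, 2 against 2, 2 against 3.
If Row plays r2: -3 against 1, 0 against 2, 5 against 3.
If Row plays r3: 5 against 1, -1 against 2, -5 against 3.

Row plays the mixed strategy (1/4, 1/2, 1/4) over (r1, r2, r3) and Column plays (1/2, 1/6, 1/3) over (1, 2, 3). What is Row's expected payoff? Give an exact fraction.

7/8

Against (1/2, 1/6, 1/3), each row's expected payoff is r1: 5/2; r2: 1/6; r3: 2/3.
Taking the (1/4, 1/2, 1/4)-weighted average: (1/4)·(5/2) + (1/2)·(1/6) + (1/4)·(2/3) = 7/8.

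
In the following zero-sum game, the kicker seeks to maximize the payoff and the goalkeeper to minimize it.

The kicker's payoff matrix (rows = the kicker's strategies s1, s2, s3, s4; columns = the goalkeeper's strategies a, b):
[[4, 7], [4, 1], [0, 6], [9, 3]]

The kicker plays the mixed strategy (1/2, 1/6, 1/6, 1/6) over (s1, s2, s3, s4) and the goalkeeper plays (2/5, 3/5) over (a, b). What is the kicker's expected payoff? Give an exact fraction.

143/30

Against (2/5, 3/5), each row's expected payoff is s1: 29/5; s2: 11/5; s3: 18/5; s4: 27/5.
Taking the (1/2, 1/6, 1/6, 1/6)-weighted average: (1/2)·(29/5) + (1/6)·(11/5) + (1/6)·(18/5) + (1/6)·(27/5) = 143/30.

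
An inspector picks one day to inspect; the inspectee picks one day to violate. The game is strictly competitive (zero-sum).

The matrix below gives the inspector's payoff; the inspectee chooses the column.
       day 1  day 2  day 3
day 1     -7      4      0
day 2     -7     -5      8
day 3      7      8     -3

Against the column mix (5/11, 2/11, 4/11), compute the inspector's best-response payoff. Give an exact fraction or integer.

39/11

day 1: (-7)·(5/11) + (4)·(2/11) + (0)·(4/11) = -27/11.
day 2: (-7)·(5/11) + (-5)·(2/11) + (8)·(4/11) = -13/11.
day 3: (7)·(5/11) + (8)·(2/11) + (-3)·(4/11) = 39/11.
The best pure response is day 3 with expected payoff 39/11.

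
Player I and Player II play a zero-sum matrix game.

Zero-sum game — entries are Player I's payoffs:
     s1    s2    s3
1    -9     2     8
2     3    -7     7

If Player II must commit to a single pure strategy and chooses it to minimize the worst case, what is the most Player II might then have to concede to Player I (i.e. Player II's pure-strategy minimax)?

The worst case (largest entry) in each column is s1: 3, s2: 2, s3: 8.
The best (smallest) of these is 2.

2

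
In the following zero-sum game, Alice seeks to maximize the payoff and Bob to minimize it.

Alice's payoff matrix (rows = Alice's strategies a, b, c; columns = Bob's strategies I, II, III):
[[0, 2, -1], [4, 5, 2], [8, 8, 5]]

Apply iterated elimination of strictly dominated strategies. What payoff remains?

Column I is strictly dominated by III for Bob (-1<0, 2<4, 5<8); eliminate I.
Column II is strictly dominated by III for Bob (-1<2, 2<5, 5<8); eliminate II.
Row a is strictly dominated by row b (2>-1); eliminate a.
Row b is strictly dominated by row c (5>2); eliminate b.
Only (c, III) remains, with payoff 5.

5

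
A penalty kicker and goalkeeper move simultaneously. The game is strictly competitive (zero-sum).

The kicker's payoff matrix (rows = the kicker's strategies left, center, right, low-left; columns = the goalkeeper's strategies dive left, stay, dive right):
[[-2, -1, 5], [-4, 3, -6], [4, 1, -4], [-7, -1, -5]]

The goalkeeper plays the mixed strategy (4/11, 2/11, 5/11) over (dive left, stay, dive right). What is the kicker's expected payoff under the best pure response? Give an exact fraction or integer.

left: (-2)·(4/11) + (-1)·(2/11) + (5)·(5/11) = 15/11.
center: (-4)·(4/11) + (3)·(2/11) + (-6)·(5/11) = -40/11.
right: (4)·(4/11) + (1)·(2/11) + (-4)·(5/11) = -2/11.
low-left: (-7)·(4/11) + (-1)·(2/11) + (-5)·(5/11) = -5.
The best pure response is left with expected payoff 15/11.

15/11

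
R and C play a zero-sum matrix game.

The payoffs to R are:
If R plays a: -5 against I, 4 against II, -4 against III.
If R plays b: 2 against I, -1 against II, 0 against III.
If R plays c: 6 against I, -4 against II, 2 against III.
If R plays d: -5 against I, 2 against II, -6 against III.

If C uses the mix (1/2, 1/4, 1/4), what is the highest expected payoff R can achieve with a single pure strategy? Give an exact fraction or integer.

a: (-5)·(1/2) + (4)·(1/4) + (-4)·(1/4) = -5/2.
b: (2)·(1/2) + (-1)·(1/4) + (0)·(1/4) = 3/4.
c: (6)·(1/2) + (-4)·(1/4) + (2)·(1/4) = 5/2.
d: (-5)·(1/2) + (2)·(1/4) + (-6)·(1/4) = -7/2.
The best pure response is c with expected payoff 5/2.

5/2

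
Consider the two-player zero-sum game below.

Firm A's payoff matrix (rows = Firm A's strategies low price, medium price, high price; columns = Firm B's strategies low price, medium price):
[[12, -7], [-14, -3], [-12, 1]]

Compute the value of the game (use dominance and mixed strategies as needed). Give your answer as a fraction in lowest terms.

-9/4

Row medium price is strictly dominated by row high price, so Firm A never plays it.
The remaining 2×2 game on (low price, high price) × (low price, medium price) has no saddle point. Let Firm A play low price with probability p; indifference gives 12p − 12(1−p) = −7p + (1−p), so p = 13/32.
Similarly Firm B's optimal q on low price is 1/4, and the value is 12·(1/4) + (-7)·(3/4) = -9/4.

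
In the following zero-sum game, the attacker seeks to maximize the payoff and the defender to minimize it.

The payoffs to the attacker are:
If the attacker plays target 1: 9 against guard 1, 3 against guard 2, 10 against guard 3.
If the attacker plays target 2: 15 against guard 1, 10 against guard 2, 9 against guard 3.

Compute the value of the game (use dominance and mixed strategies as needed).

73/8

Column guard 1 is strictly dominated by guard 2 for the defender (it gives the attacker more in every row).
The remaining 2×2 game on (target 1, target 2) × (guard 2, guard 3) has no saddle point. Let the attacker play target 1 with probability p; indifference gives 3p + 10(1−p) = 10p + 9(1−p), so p = 1/8.
Similarly the defender's optimal q on guard 2 is 1/8, and the value is 3·(1/8) + (10)·(7/8) = 73/8.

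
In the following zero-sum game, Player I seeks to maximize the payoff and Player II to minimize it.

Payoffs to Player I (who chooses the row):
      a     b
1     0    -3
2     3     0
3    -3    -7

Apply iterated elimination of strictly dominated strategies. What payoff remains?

0

Column a is strictly dominated by b for Player II (-3<0, 0<3, -7<-3); eliminate a.
Row 1 is strictly dominated by row 2 (0>-3); eliminate 1.
Row 3 is strictly dominated by row 2 (0>-7); eliminate 3.
Only (2, b) remains, with payoff 0.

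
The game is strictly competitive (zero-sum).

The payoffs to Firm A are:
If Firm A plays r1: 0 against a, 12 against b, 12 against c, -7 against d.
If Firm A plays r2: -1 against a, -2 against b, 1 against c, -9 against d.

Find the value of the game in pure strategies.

Row minima: -7, -9 → Firm A's maximin is -7.
Column maxima: 0, 12, 12, -7 → Firm B's minimax is -7.
They coincide at (r1, d), so the value is -7.

-7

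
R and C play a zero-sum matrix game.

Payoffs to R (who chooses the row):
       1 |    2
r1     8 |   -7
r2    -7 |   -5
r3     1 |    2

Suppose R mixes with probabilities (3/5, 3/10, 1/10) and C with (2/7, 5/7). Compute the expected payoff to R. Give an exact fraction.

-219/70

Against (2/7, 5/7), each row's expected payoff is r1: -19/7; r2: -39/7; r3: 12/7.
Taking the (3/5, 3/10, 1/10)-weighted average: (3/5)·(-19/7) + (3/10)·(-39/7) + (1/10)·(12/7) = -219/70.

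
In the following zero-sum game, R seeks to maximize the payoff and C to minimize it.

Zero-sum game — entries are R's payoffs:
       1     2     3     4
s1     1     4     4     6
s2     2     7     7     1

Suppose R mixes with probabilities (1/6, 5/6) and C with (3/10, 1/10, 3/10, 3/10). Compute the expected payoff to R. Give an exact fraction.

37/10

Against (3/10, 1/10, 3/10, 3/10), each row's expected payoff is s1: 37/10; s2: 37/10.
Taking the (1/6, 5/6)-weighted average: (1/6)·(37/10) + (5/6)·(37/10) = 37/10.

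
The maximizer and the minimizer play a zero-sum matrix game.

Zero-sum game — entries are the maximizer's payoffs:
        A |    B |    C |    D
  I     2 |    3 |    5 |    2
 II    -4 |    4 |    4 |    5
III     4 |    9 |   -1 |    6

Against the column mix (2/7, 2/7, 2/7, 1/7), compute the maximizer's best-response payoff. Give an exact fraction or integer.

30/7

I: (2)·(2/7) + (3)·(2/7) + (5)·(2/7) + (2)·(1/7) = 22/7.
II: (-4)·(2/7) + (4)·(2/7) + (4)·(2/7) + (5)·(1/7) = 13/7.
III: (4)·(2/7) + (9)·(2/7) + (-1)·(2/7) + (6)·(1/7) = 30/7.
The best pure response is III with expected payoff 30/7.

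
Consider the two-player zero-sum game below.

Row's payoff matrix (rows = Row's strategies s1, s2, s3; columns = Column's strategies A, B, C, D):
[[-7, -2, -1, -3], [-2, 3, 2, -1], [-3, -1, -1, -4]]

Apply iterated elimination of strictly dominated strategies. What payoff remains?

-2

Row s3 is strictly dominated by row s2 (-2>-3, 3>-1, 2>-1, -1>-4); eliminate s3.
Column D is strictly dominated by A for Column (-7<-3, -2<-1); eliminate D.
Row s1 is strictly dominated by row s2 (-2>-7, 3>-2, 2>-1); eliminate s1.
Column B is strictly dominated by A for Column (-2<3); eliminate B.
Column C is strictly dominated by A for Column (-2<2); eliminate C.
Only (s2, A) remains, with payoff -2.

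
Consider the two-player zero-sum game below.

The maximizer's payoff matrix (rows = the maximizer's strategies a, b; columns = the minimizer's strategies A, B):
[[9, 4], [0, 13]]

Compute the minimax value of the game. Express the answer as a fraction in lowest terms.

Row minima are 4 and 0, so the maximizer's maximin is 4; column maxima are 9 and 13, so the minimizer's minimax is 9. These differ, so the equilibrium is in mixed strategies.
Let the maximizer play a with probability p. The minimizer is indifferent when 9p = 4p + 13(1−p), giving p = 13/18.
Let the minimizer play A with probability q. The maximizer is indifferent when 9q + 4(1−q) = 13(1−q), giving q = 1/2.
The value is 9·(1/2) + (4)·(1/2) = 13/2.

13/2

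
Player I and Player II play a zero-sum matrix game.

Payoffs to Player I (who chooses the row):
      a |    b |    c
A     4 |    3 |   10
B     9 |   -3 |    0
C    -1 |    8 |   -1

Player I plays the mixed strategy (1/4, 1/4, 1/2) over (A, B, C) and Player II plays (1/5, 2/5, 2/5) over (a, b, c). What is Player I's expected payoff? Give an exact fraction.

59/20

Against (1/5, 2/5, 2/5), each row's expected payoff is A: 6; B: 3/5; C: 13/5.
Taking the (1/4, 1/4, 1/2)-weighted average: (1/4)·(6) + (1/4)·(3/5) + (1/2)·(13/5) = 59/20.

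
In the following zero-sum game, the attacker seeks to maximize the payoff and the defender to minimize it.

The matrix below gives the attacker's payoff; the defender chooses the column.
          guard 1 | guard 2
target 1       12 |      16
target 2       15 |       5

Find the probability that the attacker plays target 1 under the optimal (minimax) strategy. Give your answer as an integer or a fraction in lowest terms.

Row minima are 12 and 5, so the attacker's maximin is 12; column maxima are 15 and 16, so the defender's minimax is 15. These differ, so the equilibrium is in mixed strategies.
Let the attacker play target 1 with probability p. The defender is indifferent when 12p + 15(1−p) = 16p + 5(1−p), giving p = 5/7.

5/7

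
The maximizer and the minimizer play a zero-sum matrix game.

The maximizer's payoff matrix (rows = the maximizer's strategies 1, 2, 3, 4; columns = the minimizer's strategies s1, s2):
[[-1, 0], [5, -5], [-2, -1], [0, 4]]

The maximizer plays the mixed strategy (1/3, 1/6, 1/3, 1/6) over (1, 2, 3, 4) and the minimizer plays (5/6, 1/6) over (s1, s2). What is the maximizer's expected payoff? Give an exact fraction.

-2/9

Against (5/6, 1/6), each row's expected payoff is 1: -5/6; 2: 10/3; 3: -11/6; 4: 2/3.
Taking the (1/3, 1/6, 1/3, 1/6)-weighted average: (1/3)·(-5/6) + (1/6)·(10/3) + (1/3)·(-11/6) + (1/6)·(2/3) = -2/9.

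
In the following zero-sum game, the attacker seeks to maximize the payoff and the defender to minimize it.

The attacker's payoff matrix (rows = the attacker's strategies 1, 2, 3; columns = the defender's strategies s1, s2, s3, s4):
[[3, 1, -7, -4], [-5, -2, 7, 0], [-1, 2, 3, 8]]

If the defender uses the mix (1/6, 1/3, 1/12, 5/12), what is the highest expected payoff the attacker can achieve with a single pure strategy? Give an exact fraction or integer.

49/12

1: (3)·(1/6) + (1)·(1/3) + (-7)·(1/12) + (-4)·(5/12) = -17/12.
2: (-5)·(1/6) + (-2)·(1/3) + (7)·(1/12) + (0)·(5/12) = -11/12.
3: (-1)·(1/6) + (2)·(1/3) + (3)·(1/12) + (8)·(5/12) = 49/12.
The best pure response is 3 with expected payoff 49/12.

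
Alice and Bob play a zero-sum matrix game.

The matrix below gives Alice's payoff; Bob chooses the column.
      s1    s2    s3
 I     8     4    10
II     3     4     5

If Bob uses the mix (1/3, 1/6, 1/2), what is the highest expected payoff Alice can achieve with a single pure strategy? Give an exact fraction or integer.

I: (8)·(1/3) + (4)·(1/6) + (10)·(1/2) = 25/3.
II: (3)·(1/3) + (4)·(1/6) + (5)·(1/2) = 25/6.
The best pure response is I with expected payoff 25/3.

25/3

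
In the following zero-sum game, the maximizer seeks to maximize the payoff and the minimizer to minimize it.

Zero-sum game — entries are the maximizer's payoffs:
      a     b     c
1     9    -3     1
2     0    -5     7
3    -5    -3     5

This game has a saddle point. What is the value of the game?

Row minima: -3, -5, -5 → the maximizer's maximin is -3.
Column maxima: 9, -3, 7 → the minimizer's minimax is -3.
They coincide at (1, b), so the value is -3.

-3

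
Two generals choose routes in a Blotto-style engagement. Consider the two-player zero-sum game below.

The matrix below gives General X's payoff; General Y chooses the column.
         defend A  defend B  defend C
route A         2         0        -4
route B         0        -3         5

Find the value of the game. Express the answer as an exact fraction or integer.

Column defend A is strictly dominated by defend B for General Y (it gives General X more in every row).
The remaining 2×2 game on (route A, route B) × (defend B, defend C) has no saddle point. Let General X play route A with probability p; indifference gives −3(1−p) = −4p + 5(1−p), so p = 2/3.
Similarly General Y's optimal q on defend B is 3/4, and the value is 0·(3/4) + (-4)·(1/4) = -1.

-1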